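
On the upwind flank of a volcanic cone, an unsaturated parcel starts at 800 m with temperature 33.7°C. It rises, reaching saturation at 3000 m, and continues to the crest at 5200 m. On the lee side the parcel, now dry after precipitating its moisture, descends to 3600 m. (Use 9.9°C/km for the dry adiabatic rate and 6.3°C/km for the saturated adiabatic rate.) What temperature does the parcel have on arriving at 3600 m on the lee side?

Dry to 3000 m: -9.9 × 2.2 km = -21.78°C, so T = 11.92°C.
Saturated to 5200 m: -6.3 × 2.2 km = -13.86°C, so T = -1.94°C.
Dry descent to 3600 m: +9.9 × 1.6 km = +15.84°C, so T = 13.9°C.

13.9°C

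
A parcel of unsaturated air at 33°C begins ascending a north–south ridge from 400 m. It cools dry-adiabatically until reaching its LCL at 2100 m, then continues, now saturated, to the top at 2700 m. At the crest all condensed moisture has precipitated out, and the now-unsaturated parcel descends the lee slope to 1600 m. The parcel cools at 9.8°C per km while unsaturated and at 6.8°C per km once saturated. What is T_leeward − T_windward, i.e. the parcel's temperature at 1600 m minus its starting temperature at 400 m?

-9.96°C

400 → 2100 m (dry, 9.8°C/km): ΔT = -9.8 × 1.7 = -16.66°C → T = 16.34°C
2100 → 2700 m (saturated, 6.8°C/km): ΔT = -6.8 × 0.6 = -4.08°C → T = 12.26°C
2700 → 1600 m (dry descent, 9.8°C/km): ΔT = +9.8 × 1.1 = +10.78°C → T = 23.04°C
Net change vs windward start: 23.04 − 33 = -9.96°C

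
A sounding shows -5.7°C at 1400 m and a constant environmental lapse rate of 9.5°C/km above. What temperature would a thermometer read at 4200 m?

-32.3°C

From 1400 m to 4200 m (environmental): cools by 9.5 × 2.8 = 26.6°C, giving -32.3°C.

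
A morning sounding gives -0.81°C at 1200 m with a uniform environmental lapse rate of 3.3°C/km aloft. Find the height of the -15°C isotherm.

Height above start = (-0.81 − (-15)) / 3.3 = 4.3 km
Altitude = 1200 m + 4300 m = 5500 m

5500 m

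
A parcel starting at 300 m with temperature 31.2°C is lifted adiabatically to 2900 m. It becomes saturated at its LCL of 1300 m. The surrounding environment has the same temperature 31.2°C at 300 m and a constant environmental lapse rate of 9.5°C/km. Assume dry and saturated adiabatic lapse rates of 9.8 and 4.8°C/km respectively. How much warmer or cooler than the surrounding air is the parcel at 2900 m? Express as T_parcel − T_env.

Parcel:
  300–1300 m, dry: Δz = 1 km ⇒ ΔT = -9.8°C; T = 21.4°C
  1300–2900 m, saturated: Δz = 1.6 km ⇒ ΔT = -7.68°C; T = 13.72°C
Environment:
  300–2900 m, environment: Δz = 2.6 km ⇒ ΔT = -24.7°C; T = 6.5°C
T_parcel − T_env = 13.72 − 6.5 = +7.22°C

+7.22°C (parcel warmer than environment)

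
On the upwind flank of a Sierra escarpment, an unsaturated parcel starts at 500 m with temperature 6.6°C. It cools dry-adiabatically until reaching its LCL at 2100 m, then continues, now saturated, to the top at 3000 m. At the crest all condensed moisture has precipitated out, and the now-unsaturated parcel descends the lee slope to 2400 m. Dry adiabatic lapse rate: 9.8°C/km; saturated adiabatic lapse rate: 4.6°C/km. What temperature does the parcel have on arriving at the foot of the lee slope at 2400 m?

Dry to 2100 m: -9.8 × 1.6 km = -15.68°C, so T = -9.08°C.
Saturated to 3000 m: -4.6 × 0.9 km = -4.14°C, so T = -13.22°C.
Dry descent to 2400 m: +9.8 × 0.6 km = +5.88°C, so T = -7.34°C.

-7.34°C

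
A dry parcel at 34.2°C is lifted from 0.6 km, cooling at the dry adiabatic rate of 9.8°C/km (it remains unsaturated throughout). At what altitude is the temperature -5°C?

Height above start = (34.2 − (-5)) / 9.8 = 4 km
Altitude = 600 m + 4000 m = 4600 m

4.6 km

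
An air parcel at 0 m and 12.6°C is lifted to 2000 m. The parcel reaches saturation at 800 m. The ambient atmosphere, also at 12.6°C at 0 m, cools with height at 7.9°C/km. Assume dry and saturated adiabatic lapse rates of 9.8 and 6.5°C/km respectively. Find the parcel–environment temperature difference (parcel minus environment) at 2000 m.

Parcel:
  0 → 800 m (dry, 9.8°C/km): ΔT = -9.8 × 0.8 = -7.84°C → T = 4.76°C
  800 → 2000 m (saturated, 6.5°C/km): ΔT = -6.5 × 1.2 = -7.8°C → T = -3.04°C
Environment:
  0 → 2000 m (environment, 7.9°C/km): ΔT = -7.9 × 2 = -15.8°C → T = -3.2°C
T_parcel − T_env = -3.04 − (-3.2) = +0.16°C

+0.16°C (parcel warmer than environment)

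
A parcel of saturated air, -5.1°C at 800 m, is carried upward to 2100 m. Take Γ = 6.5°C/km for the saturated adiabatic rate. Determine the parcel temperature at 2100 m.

-13.55°C

Saturated adiabatic to 2100 m: -6.5 × 1.3 km = -8.45°C, so T = -13.55°C.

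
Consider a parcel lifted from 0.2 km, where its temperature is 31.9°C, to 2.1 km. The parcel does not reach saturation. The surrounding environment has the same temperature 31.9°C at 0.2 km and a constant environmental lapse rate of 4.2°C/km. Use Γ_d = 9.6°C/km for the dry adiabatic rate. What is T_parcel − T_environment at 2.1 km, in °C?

Parcel:
  200 → 2100 m (dry, 9.6°C/km): ΔT = -9.6 × 1.9 = -18.24°C → T = 13.66°C
Environment:
  200 → 2100 m (environment, 4.2°C/km): ΔT = -4.2 × 1.9 = -7.98°C → T = 23.92°C
T_parcel − T_env = 13.66 − 23.92 = -10.26°C

-10.26°C (parcel cooler than environment)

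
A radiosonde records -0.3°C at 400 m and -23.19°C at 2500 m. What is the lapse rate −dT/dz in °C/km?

10.9°C/km

Γ = −ΔT/Δz = (-0.3 − (-23.19)) / (2500 − 400) m
  = 22.89°C / 2.1 km = 10.9°C/km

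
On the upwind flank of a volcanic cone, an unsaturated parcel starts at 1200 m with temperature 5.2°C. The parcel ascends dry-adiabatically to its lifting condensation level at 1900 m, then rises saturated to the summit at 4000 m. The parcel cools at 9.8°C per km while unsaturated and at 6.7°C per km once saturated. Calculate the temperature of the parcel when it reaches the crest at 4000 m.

-15.73°C

1200 → 1900 m (dry, 9.8°C/km): ΔT = -9.8 × 0.7 = -6.86°C → T = -1.66°C
1900 → 4000 m (saturated, 6.7°C/km): ΔT = -6.7 × 2.1 = -14.07°C → T = -15.73°C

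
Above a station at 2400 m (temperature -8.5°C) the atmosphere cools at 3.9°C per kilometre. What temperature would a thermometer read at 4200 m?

-15.52°C

2400 → 4200 m (environmental, 3.9°C/km): ΔT = -3.9 × 1.8 = -7.02°C → T = -15.52°C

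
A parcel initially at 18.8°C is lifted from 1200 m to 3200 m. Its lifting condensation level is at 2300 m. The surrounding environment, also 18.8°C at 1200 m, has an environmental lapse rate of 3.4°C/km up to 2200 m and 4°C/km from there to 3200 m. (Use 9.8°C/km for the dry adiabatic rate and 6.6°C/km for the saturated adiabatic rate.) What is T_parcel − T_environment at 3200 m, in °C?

Parcel:
  1200–2300 m, dry: Δz = 1.1 km ⇒ ΔT = -10.78°C; T = 8.02°C
  2300–3200 m, saturated: Δz = 0.9 km ⇒ ΔT = -5.94°C; T = 2.08°C
Environment:
  1200–2200 m, environment, lower layer: Δz = 1 km ⇒ ΔT = -3.4°C; T = 15.4°C
  2200–3200 m, environment, upper layer: Δz = 1 km ⇒ ΔT = -4°C; T = 11.4°C
T_parcel − T_env = 2.08 − 11.4 = -9.32°C

-9.32°C (parcel cooler than environment)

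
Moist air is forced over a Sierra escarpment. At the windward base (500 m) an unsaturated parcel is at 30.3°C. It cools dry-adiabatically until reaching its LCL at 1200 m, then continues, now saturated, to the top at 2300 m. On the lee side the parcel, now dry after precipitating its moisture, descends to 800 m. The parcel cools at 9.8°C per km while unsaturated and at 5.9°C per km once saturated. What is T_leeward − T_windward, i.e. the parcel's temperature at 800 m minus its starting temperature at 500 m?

500 → 1200 m (dry, 9.8°C/km): ΔT = -9.8 × 0.7 = -6.86°C → T = 23.44°C
1200 → 2300 m (saturated, 5.9°C/km): ΔT = -5.9 × 1.1 = -6.49°C → T = 16.95°C
2300 → 800 m (dry descent, 9.8°C/km): ΔT = +9.8 × 1.5 = +14.7°C → T = 31.65°C
Net change vs windward start: 31.65 − 30.3 = +1.35°C

+1.35°C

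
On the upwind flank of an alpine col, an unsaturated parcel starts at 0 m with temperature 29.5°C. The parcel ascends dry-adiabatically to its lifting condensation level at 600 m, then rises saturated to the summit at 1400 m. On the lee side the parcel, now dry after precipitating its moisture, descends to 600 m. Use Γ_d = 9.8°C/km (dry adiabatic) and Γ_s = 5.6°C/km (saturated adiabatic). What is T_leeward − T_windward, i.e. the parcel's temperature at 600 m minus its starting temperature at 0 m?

-2.52°C

From 0 m to 600 m (dry): cools by 9.8 × 0.6 = 5.88°C, giving 23.62°C.
From 600 m to 1400 m (saturated): cools by 5.6 × 0.8 = 4.48°C, giving 19.14°C.
From 1400 m to 600 m (dry descent): warms by 9.8 × 0.8 = 7.84°C, giving 26.98°C.
Net change vs windward start: 26.98 − 29.5 = -2.52°C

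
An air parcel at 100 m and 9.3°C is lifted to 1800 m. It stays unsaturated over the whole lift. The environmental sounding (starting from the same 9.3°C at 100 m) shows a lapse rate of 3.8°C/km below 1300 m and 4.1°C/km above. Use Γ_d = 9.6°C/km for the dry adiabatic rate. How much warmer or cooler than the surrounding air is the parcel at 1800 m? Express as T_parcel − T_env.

Parcel:
  Dry to 1800 m: -9.6 × 1.7 km = -16.32°C, so T = -7.02°C.
Environment:
  Environment, lower layer to 1300 m: -3.8 × 1.2 km = -4.56°C, so T = 4.74°C.
  Environment, upper layer to 1800 m: -4.1 × 0.5 km = -2.05°C, so T = 2.69°C.
T_parcel − T_env = -7.02 − 2.69 = -9.71°C

-9.71°C (parcel cooler than environment)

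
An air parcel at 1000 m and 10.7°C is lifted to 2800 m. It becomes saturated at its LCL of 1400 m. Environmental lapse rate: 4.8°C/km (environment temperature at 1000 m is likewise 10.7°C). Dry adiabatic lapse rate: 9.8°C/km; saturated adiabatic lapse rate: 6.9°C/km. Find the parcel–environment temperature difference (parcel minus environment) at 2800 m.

-4.94°C (parcel cooler than environment)

Parcel:
  Dry to 1400 m: -9.8 × 0.4 km = -3.92°C, so T = 6.78°C.
  Saturated to 2800 m: -6.9 × 1.4 km = -9.66°C, so T = -2.88°C.
Environment:
  Environment to 2800 m: -4.8 × 1.8 km = -8.64°C, so T = 2.06°C.
T_parcel − T_env = -2.88 − 2.06 = -4.94°C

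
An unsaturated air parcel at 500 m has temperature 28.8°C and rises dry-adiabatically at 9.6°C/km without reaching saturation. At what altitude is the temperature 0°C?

3500 m

Height above start = (28.8 − 0) / 9.6 = 3 km
Altitude = 500 m + 3000 m = 3500 m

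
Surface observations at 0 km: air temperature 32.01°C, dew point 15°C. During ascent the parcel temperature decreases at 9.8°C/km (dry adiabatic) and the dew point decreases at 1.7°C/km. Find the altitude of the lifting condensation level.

2.1 km

T and T_d converge at 9.8 − 1.7 = 8.1°C per km
Height above start = (32.01 − 15) / 8.1 = 2.1 km
LCL altitude = 0 m + 2100 m = 2100 m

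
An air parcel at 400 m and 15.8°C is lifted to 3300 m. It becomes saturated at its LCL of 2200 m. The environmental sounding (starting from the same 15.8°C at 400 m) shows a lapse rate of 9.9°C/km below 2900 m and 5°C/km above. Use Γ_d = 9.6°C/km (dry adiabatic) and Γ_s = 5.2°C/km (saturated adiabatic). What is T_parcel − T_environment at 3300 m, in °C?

+3.75°C (parcel warmer than environment)

Parcel:
  400 → 2200 m (dry, 9.6°C/km): ΔT = -9.6 × 1.8 = -17.28°C → T = -1.48°C
  2200 → 3300 m (saturated, 5.2°C/km): ΔT = -5.2 × 1.1 = -5.72°C → T = -7.2°C
Environment:
  400 → 2900 m (environment, lower layer, 9.9°C/km): ΔT = -9.9 × 2.5 = -24.75°C → T = -8.95°C
  2900 → 3300 m (environment, upper layer, 5°C/km): ΔT = -5 × 0.4 = -2°C → T = -10.95°C
T_parcel − T_env = -7.2 − (-10.95) = +3.75°C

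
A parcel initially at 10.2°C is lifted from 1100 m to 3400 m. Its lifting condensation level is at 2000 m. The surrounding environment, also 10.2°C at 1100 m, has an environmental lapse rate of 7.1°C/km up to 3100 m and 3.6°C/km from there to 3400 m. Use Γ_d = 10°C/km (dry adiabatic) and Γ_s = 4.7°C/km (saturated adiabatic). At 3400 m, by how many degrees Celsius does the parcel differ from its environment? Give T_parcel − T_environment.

Parcel:
  1100–2000 m, dry: Δz = 0.9 km ⇒ ΔT = -9°C; T = 1.2°C
  2000–3400 m, saturated: Δz = 1.4 km ⇒ ΔT = -6.58°C; T = -5.38°C
Environment:
  1100–3100 m, environment, lower layer: Δz = 2 km ⇒ ΔT = -14.2°C; T = -4°C
  3100–3400 m, environment, upper layer: Δz = 0.3 km ⇒ ΔT = -1.08°C; T = -5.08°C
T_parcel − T_env = -5.38 − (-5.08) = -0.3°C

-0.3°C (parcel cooler than environment)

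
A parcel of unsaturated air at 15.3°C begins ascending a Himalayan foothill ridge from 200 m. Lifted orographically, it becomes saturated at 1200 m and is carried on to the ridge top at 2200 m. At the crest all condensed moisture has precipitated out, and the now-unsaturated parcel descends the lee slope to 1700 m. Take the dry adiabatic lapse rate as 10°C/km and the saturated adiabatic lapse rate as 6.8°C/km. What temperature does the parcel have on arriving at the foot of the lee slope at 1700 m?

3.5°C

From 200 m to 1200 m (dry): cools by 10 × 1 = 10°C, giving 5.3°C.
From 1200 m to 2200 m (saturated): cools by 6.8 × 1 = 6.8°C, giving -1.5°C.
From 2200 m to 1700 m (dry descent): warms by 10 × 0.5 = 5°C, giving 3.5°C.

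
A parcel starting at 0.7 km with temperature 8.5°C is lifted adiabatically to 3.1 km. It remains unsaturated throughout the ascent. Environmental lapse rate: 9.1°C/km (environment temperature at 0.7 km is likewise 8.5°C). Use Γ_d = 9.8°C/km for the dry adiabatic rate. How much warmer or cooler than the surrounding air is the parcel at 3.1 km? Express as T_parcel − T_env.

Parcel:
  Dry to 3100 m: -9.8 × 2.4 km = -23.52°C, so T = -15.02°C.
Environment:
  Environment to 3100 m: -9.1 × 2.4 km = -21.84°C, so T = -13.34°C.
T_parcel − T_env = -15.02 − (-13.34) = -1.68°C

-1.68°C (parcel cooler than environment)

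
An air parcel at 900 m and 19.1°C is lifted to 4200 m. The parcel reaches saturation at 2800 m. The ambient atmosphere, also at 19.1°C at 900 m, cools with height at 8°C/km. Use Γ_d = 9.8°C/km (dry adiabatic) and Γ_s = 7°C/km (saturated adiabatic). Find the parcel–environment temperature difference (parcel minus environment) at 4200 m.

-2.02°C (parcel cooler than environment)

Parcel:
  900 → 2800 m (dry, 9.8°C/km): ΔT = -9.8 × 1.9 = -18.62°C → T = 0.48°C
  2800 → 4200 m (saturated, 7°C/km): ΔT = -7 × 1.4 = -9.8°C → T = -9.32°C
Environment:
  900 → 4200 m (environment, 8°C/km): ΔT = -8 × 3.3 = -26.4°C → T = -7.3°C
T_parcel − T_env = -9.32 − (-7.3) = -2.02°C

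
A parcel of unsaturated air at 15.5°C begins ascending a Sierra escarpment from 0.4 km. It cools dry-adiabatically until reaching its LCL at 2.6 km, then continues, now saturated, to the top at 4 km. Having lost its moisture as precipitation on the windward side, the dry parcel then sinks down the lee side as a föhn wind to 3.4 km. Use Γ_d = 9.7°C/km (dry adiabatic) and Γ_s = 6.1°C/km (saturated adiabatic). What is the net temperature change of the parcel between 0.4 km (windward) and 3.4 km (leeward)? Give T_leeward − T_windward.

From 400 m to 2600 m (dry): cools by 9.7 × 2.2 = 21.34°C, giving -5.84°C.
From 2600 m to 4000 m (saturated): cools by 6.1 × 1.4 = 8.54°C, giving -14.38°C.
From 4000 m to 3400 m (dry descent): warms by 9.7 × 0.6 = 5.82°C, giving -8.56°C.
Net change vs windward start: -8.56 − 15.5 = -24.06°C

-24.06°C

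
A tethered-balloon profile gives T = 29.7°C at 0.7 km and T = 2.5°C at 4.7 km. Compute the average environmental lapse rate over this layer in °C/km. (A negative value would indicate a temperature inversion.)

Γ = −ΔT/Δz = (29.7 − 2.5) / (4700 − 700) m
  = 27.2°C / 4 km = 6.8°C/km

6.8°C/km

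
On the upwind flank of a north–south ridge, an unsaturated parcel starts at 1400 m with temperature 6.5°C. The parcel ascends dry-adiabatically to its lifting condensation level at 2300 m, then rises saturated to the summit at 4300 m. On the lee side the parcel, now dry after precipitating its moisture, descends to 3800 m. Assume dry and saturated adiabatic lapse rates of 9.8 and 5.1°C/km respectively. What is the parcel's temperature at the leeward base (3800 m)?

From 1400 m to 2300 m (dry): cools by 9.8 × 0.9 = 8.82°C, giving -2.32°C.
From 2300 m to 4300 m (saturated): cools by 5.1 × 2 = 10.2°C, giving -12.52°C.
From 4300 m to 3800 m (dry descent): warms by 9.8 × 0.5 = 4.9°C, giving -7.62°C.

-7.62°C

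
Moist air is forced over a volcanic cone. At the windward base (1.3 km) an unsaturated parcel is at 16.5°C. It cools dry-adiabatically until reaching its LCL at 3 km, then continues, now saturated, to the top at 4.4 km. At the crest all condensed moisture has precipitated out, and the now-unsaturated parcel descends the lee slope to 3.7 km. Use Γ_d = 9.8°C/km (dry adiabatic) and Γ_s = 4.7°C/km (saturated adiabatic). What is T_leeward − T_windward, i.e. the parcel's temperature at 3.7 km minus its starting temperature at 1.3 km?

-16.38°C

From 1300 m to 3000 m (dry): cools by 9.8 × 1.7 = 16.66°C, giving -0.16°C.
From 3000 m to 4400 m (saturated): cools by 4.7 × 1.4 = 6.58°C, giving -6.74°C.
From 4400 m to 3700 m (dry descent): warms by 9.8 × 0.7 = 6.86°C, giving 0.12°C.
Net change vs windward start: 0.12 − 16.5 = -16.38°C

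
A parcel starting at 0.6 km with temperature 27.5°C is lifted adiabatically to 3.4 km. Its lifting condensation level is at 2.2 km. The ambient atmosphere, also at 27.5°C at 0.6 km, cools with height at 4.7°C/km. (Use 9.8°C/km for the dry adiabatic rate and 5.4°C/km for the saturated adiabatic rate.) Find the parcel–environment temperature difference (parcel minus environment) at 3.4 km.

Parcel:
  From 600 m to 2200 m (dry): cools by 9.8 × 1.6 = 15.68°C, giving 11.82°C.
  From 2200 m to 3400 m (saturated): cools by 5.4 × 1.2 = 6.48°C, giving 5.34°C.
Environment:
  From 600 m to 3400 m (environment): cools by 4.7 × 2.8 = 13.16°C, giving 14.34°C.
T_parcel − T_env = 5.34 − 14.34 = -9°C

-9°C (parcel cooler than environment)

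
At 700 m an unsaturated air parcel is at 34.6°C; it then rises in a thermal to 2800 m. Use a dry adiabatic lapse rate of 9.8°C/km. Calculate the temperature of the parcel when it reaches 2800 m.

14.02°C

From 700 m to 2800 m (dry adiabatic): cools by 9.8 × 2.1 = 20.58°C, giving 14.02°C.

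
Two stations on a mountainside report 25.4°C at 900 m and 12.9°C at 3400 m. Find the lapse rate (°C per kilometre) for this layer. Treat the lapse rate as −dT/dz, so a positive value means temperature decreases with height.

5°C/km

Γ = −ΔT/Δz = (25.4 − 12.9) / (3400 − 900) m
  = 12.5°C / 2.5 km = 5°C/km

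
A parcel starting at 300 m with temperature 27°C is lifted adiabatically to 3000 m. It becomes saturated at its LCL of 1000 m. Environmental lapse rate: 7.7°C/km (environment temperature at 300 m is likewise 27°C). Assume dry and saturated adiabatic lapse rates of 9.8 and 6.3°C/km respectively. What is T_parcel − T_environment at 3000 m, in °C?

Parcel:
  From 300 m to 1000 m (dry): cools by 9.8 × 0.7 = 6.86°C, giving 20.14°C.
  From 1000 m to 3000 m (saturated): cools by 6.3 × 2 = 12.6°C, giving 7.54°C.
Environment:
  From 300 m to 3000 m (environment): cools by 7.7 × 2.7 = 20.79°C, giving 6.21°C.
T_parcel − T_env = 7.54 − 6.21 = +1.33°C

+1.33°C (parcel warmer than environment)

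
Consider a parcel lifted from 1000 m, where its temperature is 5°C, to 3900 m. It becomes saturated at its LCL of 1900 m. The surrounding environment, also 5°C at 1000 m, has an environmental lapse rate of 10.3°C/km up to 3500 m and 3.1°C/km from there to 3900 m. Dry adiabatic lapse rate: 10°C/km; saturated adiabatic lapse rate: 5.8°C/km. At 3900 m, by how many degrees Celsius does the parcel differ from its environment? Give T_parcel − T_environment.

+6.39°C (parcel warmer than environment)

Parcel:
  1000 → 1900 m (dry, 10°C/km): ΔT = -10 × 0.9 = -9°C → T = -4°C
  1900 → 3900 m (saturated, 5.8°C/km): ΔT = -5.8 × 2 = -11.6°C → T = -15.6°C
Environment:
  1000 → 3500 m (environment, lower layer, 10.3°C/km): ΔT = -10.3 × 2.5 = -25.75°C → T = -20.75°C
  3500 → 3900 m (environment, upper layer, 3.1°C/km): ΔT = -3.1 × 0.4 = -1.24°C → T = -21.99°C
T_parcel − T_env = -15.6 − (-21.99) = +6.39°C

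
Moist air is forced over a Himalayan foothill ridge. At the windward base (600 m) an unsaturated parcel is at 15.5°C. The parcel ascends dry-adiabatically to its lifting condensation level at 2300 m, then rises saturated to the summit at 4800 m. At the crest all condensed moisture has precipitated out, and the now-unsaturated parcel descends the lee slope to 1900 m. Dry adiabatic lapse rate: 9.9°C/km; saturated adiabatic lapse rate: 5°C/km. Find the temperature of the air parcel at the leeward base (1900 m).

14.88°C

From 600 m to 2300 m (dry): cools by 9.9 × 1.7 = 16.83°C, giving -1.33°C.
From 2300 m to 4800 m (saturated): cools by 5 × 2.5 = 12.5°C, giving -13.83°C.
From 4800 m to 1900 m (dry descent): warms by 9.9 × 2.9 = 28.71°C, giving 14.88°C.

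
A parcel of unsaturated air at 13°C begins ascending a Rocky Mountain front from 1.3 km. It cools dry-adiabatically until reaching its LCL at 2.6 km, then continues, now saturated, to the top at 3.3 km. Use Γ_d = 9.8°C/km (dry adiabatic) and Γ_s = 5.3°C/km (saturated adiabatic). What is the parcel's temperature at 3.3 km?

-3.45°C

1300 → 2600 m (dry, 9.8°C/km): ΔT = -9.8 × 1.3 = -12.74°C → T = 0.26°C
2600 → 3300 m (saturated, 5.3°C/km): ΔT = -5.3 × 0.7 = -3.71°C → T = -3.45°C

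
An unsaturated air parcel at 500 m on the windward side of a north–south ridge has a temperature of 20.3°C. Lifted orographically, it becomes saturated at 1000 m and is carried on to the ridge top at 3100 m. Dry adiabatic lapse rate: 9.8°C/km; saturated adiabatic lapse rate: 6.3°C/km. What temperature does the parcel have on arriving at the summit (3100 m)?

500 → 1000 m (dry, 9.8°C/km): ΔT = -9.8 × 0.5 = -4.9°C → T = 15.4°C
1000 → 3100 m (saturated, 6.3°C/km): ΔT = -6.3 × 2.1 = -13.23°C → T = 2.17°C

2.17°C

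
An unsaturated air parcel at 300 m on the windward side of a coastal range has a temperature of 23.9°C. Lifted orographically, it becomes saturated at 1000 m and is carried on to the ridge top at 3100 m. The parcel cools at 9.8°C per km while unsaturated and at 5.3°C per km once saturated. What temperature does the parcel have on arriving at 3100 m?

5.91°C

Dry to 1000 m: -9.8 × 0.7 km = -6.86°C, so T = 17.04°C.
Saturated to 3100 m: -5.3 × 2.1 km = -11.13°C, so T = 5.91°C.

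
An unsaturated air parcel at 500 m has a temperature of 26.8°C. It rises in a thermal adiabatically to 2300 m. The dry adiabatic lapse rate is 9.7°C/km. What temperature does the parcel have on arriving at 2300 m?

9.34°C

Dry adiabatic to 2300 m: -9.7 × 1.8 km = -17.46°C, so T = 9.34°C.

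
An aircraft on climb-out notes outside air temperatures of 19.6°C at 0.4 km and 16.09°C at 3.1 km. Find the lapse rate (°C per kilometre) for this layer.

Γ = −ΔT/Δz = (19.6 − 16.09) / (3100 − 400) m
  = 3.51°C / 2.7 km = 1.3°C/km

1.3°C/km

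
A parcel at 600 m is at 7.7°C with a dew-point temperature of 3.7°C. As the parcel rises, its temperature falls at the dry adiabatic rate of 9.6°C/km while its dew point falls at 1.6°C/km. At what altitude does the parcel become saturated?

1100 m

T and T_d converge at 9.6 − 1.6 = 8°C per km
Height above start = (7.7 − 3.7) / 8 = 0.5 km
LCL altitude = 600 m + 500 m = 1100 m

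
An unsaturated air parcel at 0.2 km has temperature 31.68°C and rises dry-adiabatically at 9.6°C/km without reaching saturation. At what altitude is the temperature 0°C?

Height above start = (31.68 − 0) / 9.6 = 3.3 km
Altitude = 200 m + 3300 m = 3500 m

3.5 km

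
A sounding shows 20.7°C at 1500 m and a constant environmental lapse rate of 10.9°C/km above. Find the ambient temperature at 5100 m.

Environmental to 5100 m: -10.9 × 3.6 km = -39.24°C, so T = -18.54°C.

-18.54°C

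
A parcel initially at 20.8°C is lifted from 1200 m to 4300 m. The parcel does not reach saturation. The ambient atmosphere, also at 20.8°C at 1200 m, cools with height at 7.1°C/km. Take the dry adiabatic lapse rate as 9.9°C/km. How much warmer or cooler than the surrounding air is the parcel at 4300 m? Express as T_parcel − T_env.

Parcel:
  From 1200 m to 4300 m (dry): cools by 9.9 × 3.1 = 30.69°C, giving -9.89°C.
Environment:
  From 1200 m to 4300 m (environment): cools by 7.1 × 3.1 = 22.01°C, giving -1.21°C.
T_parcel − T_env = -9.89 − (-1.21) = -8.68°C

-8.68°C (parcel cooler than environment)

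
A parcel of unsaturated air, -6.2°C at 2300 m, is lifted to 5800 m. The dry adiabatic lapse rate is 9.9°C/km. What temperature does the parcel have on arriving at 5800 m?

Dry adiabatic to 5800 m: -9.9 × 3.5 km = -34.65°C, so T = -40.85°C.

-40.85°C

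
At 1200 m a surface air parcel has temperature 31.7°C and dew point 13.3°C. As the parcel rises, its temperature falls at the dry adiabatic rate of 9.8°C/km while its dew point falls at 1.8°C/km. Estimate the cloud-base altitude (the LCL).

3500 m

T and T_d converge at 9.8 − 1.8 = 8°C per km
Height above start = (31.7 − 13.3) / 8 = 2.3 km
LCL altitude = 1200 m + 2300 m = 3500 m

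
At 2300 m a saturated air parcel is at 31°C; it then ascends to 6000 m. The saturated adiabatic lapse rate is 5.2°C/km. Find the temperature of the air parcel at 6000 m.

From 2300 m to 6000 m (saturated adiabatic): cools by 5.2 × 3.7 = 19.24°C, giving 11.76°C.

11.76°C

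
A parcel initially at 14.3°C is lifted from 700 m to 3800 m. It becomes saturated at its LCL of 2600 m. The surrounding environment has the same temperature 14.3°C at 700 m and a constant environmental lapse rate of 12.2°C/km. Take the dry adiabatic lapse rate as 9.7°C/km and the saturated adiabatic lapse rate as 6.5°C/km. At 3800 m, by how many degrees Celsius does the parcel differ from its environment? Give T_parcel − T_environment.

Parcel:
  From 700 m to 2600 m (dry): cools by 9.7 × 1.9 = 18.43°C, giving -4.13°C.
  From 2600 m to 3800 m (saturated): cools by 6.5 × 1.2 = 7.8°C, giving -11.93°C.
Environment:
  From 700 m to 3800 m (environment): cools by 12.2 × 3.1 = 37.82°C, giving -23.52°C.
T_parcel − T_env = -11.93 − (-23.52) = +11.59°C

+11.59°C (parcel warmer than environment)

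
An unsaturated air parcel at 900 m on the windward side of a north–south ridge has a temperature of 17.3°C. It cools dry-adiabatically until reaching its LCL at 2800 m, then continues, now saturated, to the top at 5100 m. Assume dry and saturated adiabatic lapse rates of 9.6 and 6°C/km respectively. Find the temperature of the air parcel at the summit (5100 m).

-14.74°C

Dry to 2800 m: -9.6 × 1.9 km = -18.24°C, so T = -0.94°C.
Saturated to 5100 m: -6 × 2.3 km = -13.8°C, so T = -14.74°C.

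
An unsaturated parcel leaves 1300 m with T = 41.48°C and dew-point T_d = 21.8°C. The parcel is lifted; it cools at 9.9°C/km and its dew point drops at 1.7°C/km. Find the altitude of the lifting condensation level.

T and T_d converge at 9.9 − 1.7 = 8.2°C per km
Height above start = (41.48 − 21.8) / 8.2 = 2.4 km
LCL altitude = 1300 m + 2400 m = 3700 m

3700 m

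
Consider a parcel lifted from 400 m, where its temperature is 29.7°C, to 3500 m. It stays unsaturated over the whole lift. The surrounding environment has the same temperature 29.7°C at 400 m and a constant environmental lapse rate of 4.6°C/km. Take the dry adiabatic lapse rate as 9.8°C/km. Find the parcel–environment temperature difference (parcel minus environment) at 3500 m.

Parcel:
  From 400 m to 3500 m (dry): cools by 9.8 × 3.1 = 30.38°C, giving -0.68°C.
Environment:
  From 400 m to 3500 m (environment): cools by 4.6 × 3.1 = 14.26°C, giving 15.44°C.
T_parcel − T_env = -0.68 − 15.44 = -16.12°C

-16.12°C (parcel cooler than environment)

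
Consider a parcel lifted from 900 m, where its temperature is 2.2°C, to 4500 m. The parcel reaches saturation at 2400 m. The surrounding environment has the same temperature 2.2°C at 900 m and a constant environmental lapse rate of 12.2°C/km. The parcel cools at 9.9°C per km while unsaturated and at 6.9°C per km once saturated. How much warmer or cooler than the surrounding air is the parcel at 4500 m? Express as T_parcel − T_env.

+14.58°C (parcel warmer than environment)

Parcel:
  900 → 2400 m (dry, 9.9°C/km): ΔT = -9.9 × 1.5 = -14.85°C → T = -12.65°C
  2400 → 4500 m (saturated, 6.9°C/km): ΔT = -6.9 × 2.1 = -14.49°C → T = -27.14°C
Environment:
  900 → 4500 m (environment, 12.2°C/km): ΔT = -12.2 × 3.6 = -43.92°C → T = -41.72°C
T_parcel − T_env = -27.14 − (-41.72) = +14.58°C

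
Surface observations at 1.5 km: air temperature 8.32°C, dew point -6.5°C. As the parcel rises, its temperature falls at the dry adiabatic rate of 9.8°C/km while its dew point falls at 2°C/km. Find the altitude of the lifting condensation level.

T and T_d converge at 9.8 − 2 = 7.8°C per km
Height above start = (8.32 − (-6.5)) / 7.8 = 1.9 km
LCL altitude = 1500 m + 1900 m = 3400 m

3.4 km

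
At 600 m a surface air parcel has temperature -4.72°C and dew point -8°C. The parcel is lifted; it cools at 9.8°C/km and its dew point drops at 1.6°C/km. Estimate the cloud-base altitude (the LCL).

1000 m

T and T_d converge at 9.8 − 1.6 = 8.2°C per km
Height above start = (-4.72 − (-8)) / 8.2 = 0.4 km
LCL altitude = 600 m + 400 m = 1000 m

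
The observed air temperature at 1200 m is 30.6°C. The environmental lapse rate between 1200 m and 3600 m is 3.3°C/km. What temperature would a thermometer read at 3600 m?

22.68°C

1200–3600 m, environmental: Δz = 2.4 km ⇒ ΔT = -7.92°C; T = 22.68°C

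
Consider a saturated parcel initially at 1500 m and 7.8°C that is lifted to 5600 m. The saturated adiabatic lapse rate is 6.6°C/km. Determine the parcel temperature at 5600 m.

-19.26°C

From 1500 m to 5600 m (saturated adiabatic): cools by 6.6 × 4.1 = 27.06°C, giving -19.26°C.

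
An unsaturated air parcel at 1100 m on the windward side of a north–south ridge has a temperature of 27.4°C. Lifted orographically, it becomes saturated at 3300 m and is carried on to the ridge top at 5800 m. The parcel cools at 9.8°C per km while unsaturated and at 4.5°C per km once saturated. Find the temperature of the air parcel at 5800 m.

Dry to 3300 m: -9.8 × 2.2 km = -21.56°C, so T = 5.84°C.
Saturated to 5800 m: -4.5 × 2.5 km = -11.25°C, so T = -5.41°C.

-5.41°C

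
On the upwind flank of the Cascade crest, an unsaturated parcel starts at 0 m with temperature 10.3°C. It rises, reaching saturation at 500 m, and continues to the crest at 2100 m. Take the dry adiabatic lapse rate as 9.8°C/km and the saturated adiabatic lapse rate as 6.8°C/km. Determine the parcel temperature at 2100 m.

-5.48°C

From 0 m to 500 m (dry): cools by 9.8 × 0.5 = 4.9°C, giving 5.4°C.
From 500 m to 2100 m (saturated): cools by 6.8 × 1.6 = 10.88°C, giving -5.48°C.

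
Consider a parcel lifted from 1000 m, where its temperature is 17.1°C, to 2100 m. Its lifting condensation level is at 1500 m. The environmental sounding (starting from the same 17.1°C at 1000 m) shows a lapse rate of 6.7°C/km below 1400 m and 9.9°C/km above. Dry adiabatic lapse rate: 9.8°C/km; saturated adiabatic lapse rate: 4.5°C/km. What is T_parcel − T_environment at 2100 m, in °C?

+2.01°C (parcel warmer than environment)

Parcel:
  Dry to 1500 m: -9.8 × 0.5 km = -4.9°C, so T = 12.2°C.
  Saturated to 2100 m: -4.5 × 0.6 km = -2.7°C, so T = 9.5°C.
Environment:
  Environment, lower layer to 1400 m: -6.7 × 0.4 km = -2.68°C, so T = 14.42°C.
  Environment, upper layer to 2100 m: -9.9 × 0.7 km = -6.93°C, so T = 7.49°C.
T_parcel − T_env = 9.5 − 7.49 = +2.01°C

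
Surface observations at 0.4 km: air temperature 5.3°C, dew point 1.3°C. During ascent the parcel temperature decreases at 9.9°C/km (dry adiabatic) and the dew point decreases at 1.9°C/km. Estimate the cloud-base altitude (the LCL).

T and T_d converge at 9.9 − 1.9 = 8°C per km
Height above start = (5.3 − 1.3) / 8 = 0.5 km
LCL altitude = 400 m + 500 m = 900 m

0.9 km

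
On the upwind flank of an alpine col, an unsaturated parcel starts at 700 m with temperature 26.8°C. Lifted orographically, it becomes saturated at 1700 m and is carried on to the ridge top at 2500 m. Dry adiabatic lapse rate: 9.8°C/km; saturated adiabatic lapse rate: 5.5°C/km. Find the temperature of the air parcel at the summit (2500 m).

12.6°C

700 → 1700 m (dry, 9.8°C/km): ΔT = -9.8 × 1 = -9.8°C → T = 17°C
1700 → 2500 m (saturated, 5.5°C/km): ΔT = -5.5 × 0.8 = -4.4°C → T = 12.6°C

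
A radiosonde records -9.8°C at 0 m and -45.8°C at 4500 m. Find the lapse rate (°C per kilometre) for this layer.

Γ = −ΔT/Δz = (-9.8 − (-45.8)) / (4500 − 0) m
  = 36°C / 4.5 km = 8°C/km

8°C/km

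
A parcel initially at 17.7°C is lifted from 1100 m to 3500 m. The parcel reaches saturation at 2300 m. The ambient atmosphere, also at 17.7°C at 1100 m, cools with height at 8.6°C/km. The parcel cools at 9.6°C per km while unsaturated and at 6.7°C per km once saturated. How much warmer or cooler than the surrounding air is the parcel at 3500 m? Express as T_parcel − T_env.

Parcel:
  From 1100 m to 2300 m (dry): cools by 9.6 × 1.2 = 11.52°C, giving 6.18°C.
  From 2300 m to 3500 m (saturated): cools by 6.7 × 1.2 = 8.04°C, giving -1.86°C.
Environment:
  From 1100 m to 3500 m (environment): cools by 8.6 × 2.4 = 20.64°C, giving -2.94°C.
T_parcel − T_env = -1.86 − (-2.94) = +1.08°C

+1.08°C (parcel warmer than environment)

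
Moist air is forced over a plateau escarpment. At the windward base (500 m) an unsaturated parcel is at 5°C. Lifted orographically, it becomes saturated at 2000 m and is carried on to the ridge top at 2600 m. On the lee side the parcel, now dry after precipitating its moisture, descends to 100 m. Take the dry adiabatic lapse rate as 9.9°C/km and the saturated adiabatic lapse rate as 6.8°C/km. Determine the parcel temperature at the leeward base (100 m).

10.82°C

500–2000 m, dry: Δz = 1.5 km ⇒ ΔT = -14.85°C; T = -9.85°C
2000–2600 m, saturated: Δz = 0.6 km ⇒ ΔT = -4.08°C; T = -13.93°C
2600–100 m, dry descent: Δz = 2.5 km ⇒ ΔT = +24.75°C; T = 10.82°C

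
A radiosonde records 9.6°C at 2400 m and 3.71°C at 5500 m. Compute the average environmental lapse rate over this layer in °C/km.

1.9°C/km

Γ = −ΔT/Δz = (9.6 − 3.71) / (5500 − 2400) m
  = 5.89°C / 3.1 km = 1.9°C/km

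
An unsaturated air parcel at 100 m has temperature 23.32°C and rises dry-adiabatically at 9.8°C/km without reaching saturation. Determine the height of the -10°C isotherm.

3500 m

Height above start = (23.32 − (-10)) / 9.8 = 3.4 km
Altitude = 100 m + 3400 m = 3500 m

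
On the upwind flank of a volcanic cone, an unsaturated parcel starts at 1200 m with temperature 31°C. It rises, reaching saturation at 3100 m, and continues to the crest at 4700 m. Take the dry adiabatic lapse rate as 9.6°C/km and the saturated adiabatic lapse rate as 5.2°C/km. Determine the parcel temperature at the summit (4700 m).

4.44°C

From 1200 m to 3100 m (dry): cools by 9.6 × 1.9 = 18.24°C, giving 12.76°C.
From 3100 m to 4700 m (saturated): cools by 5.2 × 1.6 = 8.32°C, giving 4.44°C.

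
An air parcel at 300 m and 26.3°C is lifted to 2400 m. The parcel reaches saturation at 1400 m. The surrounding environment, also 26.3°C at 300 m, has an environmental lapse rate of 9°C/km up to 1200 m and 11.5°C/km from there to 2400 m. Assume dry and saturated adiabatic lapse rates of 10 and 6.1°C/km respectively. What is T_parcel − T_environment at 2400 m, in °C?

+4.8°C (parcel warmer than environment)

Parcel:
  From 300 m to 1400 m (dry): cools by 10 × 1.1 = 11°C, giving 15.3°C.
  From 1400 m to 2400 m (saturated): cools by 6.1 × 1 = 6.1°C, giving 9.2°C.
Environment:
  From 300 m to 1200 m (environment, lower layer): cools by 9 × 0.9 = 8.1°C, giving 18.2°C.
  From 1200 m to 2400 m (environment, upper layer): cools by 11.5 × 1.2 = 13.8°C, giving 4.4°C.
T_parcel − T_env = 9.2 − 4.4 = +4.8°C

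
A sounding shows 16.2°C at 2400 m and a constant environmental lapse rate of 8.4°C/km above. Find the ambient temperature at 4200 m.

From 2400 m to 4200 m (environmental): cools by 8.4 × 1.8 = 15.12°C, giving 1.08°C.

1.08°C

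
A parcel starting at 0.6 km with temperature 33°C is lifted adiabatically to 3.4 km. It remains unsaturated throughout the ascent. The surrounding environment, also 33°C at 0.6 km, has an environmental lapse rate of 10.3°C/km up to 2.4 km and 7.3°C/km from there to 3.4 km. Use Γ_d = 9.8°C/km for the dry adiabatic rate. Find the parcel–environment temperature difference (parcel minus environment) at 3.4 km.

-1.6°C (parcel cooler than environment)

Parcel:
  600 → 3400 m (dry, 9.8°C/km): ΔT = -9.8 × 2.8 = -27.44°C → T = 5.56°C
Environment:
  600 → 2400 m (environment, lower layer, 10.3°C/km): ΔT = -10.3 × 1.8 = -18.54°C → T = 14.46°C
  2400 → 3400 m (environment, upper layer, 7.3°C/km): ΔT = -7.3 × 1 = -7.3°C → T = 7.16°C
T_parcel − T_env = 5.56 − 7.16 = -1.6°C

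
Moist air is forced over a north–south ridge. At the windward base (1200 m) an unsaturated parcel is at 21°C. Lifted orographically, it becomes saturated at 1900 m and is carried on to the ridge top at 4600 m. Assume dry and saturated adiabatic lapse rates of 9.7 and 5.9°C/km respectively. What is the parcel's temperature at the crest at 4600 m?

-1.72°C

1200 → 1900 m (dry, 9.7°C/km): ΔT = -9.7 × 0.7 = -6.79°C → T = 14.21°C
1900 → 4600 m (saturated, 5.9°C/km): ΔT = -5.9 × 2.7 = -15.93°C → T = -1.72°C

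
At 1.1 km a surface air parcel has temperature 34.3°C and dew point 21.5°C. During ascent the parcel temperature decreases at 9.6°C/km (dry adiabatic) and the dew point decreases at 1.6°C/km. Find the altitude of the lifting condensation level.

2.7 km

T and T_d converge at 9.6 − 1.6 = 8°C per km
Height above start = (34.3 − 21.5) / 8 = 1.6 km
LCL altitude = 1100 m + 1600 m = 2700 m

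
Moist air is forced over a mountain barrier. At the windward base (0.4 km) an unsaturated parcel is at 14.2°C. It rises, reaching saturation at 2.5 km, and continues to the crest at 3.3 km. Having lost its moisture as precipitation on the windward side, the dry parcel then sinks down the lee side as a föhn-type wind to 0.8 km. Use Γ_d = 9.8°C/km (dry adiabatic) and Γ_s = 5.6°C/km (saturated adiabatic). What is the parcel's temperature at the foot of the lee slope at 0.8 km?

400–2500 m, dry: Δz = 2.1 km ⇒ ΔT = -20.58°C; T = -6.38°C
2500–3300 m, saturated: Δz = 0.8 km ⇒ ΔT = -4.48°C; T = -10.86°C
3300–800 m, dry descent: Δz = 2.5 km ⇒ ΔT = +24.5°C; T = 13.64°C

13.64°C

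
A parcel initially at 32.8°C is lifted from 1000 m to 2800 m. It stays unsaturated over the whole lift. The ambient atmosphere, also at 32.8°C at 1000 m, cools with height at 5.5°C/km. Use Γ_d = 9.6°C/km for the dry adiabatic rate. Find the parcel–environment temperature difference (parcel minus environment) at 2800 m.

Parcel:
  From 1000 m to 2800 m (dry): cools by 9.6 × 1.8 = 17.28°C, giving 15.52°C.
Environment:
  From 1000 m to 2800 m (environment): cools by 5.5 × 1.8 = 9.9°C, giving 22.9°C.
T_parcel − T_env = 15.52 − 22.9 = -7.38°C

-7.38°C (parcel cooler than environment)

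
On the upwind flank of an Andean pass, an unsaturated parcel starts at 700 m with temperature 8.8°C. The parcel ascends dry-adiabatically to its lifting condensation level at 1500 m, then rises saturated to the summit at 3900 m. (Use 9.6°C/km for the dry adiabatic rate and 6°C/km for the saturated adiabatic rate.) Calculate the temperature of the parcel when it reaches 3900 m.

-13.28°C

From 700 m to 1500 m (dry): cools by 9.6 × 0.8 = 7.68°C, giving 1.12°C.
From 1500 m to 3900 m (saturated): cools by 6 × 2.4 = 14.4°C, giving -13.28°C.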